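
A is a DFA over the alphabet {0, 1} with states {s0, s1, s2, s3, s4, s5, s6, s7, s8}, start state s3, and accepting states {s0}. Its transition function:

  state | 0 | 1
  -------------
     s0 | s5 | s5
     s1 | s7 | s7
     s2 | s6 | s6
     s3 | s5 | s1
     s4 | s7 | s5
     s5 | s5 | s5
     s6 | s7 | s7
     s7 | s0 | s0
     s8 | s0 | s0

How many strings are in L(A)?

4

The useful subgraph on states {s0, s1, s3, s7} is acyclic, so L(A) is finite; the longest accepting path visits 4 useful states, giving maximum string length 3.
Counting accepting paths from s3 by length: 4 of length 3. Total 4.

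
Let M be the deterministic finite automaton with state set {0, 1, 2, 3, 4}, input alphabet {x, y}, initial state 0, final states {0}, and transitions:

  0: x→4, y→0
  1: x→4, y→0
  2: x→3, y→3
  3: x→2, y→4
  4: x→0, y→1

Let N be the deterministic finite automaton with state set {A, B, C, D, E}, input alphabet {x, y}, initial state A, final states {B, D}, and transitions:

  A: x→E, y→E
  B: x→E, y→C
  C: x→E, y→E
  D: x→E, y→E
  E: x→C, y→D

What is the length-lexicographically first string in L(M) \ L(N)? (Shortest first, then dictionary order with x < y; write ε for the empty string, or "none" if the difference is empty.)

ε

The empty string ε is accepted by M but not by N.
Since ε is the unique shortest string, it is the required witness.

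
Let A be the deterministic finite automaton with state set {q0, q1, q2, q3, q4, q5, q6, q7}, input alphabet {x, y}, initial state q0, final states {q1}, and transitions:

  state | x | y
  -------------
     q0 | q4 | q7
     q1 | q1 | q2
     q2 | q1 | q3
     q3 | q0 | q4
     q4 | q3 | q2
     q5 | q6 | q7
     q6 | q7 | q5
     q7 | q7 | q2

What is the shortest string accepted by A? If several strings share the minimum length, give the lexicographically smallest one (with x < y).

A breadth-first search from q0 reaches an accepting state first via the path q0 → q4 → q2 → q1 on input xyx.
No string of length < 3 is accepted (BFS exhausts all shorter strings without reaching an accepting state), and xyx is the lexicographically least accepting string of length 3.

xyx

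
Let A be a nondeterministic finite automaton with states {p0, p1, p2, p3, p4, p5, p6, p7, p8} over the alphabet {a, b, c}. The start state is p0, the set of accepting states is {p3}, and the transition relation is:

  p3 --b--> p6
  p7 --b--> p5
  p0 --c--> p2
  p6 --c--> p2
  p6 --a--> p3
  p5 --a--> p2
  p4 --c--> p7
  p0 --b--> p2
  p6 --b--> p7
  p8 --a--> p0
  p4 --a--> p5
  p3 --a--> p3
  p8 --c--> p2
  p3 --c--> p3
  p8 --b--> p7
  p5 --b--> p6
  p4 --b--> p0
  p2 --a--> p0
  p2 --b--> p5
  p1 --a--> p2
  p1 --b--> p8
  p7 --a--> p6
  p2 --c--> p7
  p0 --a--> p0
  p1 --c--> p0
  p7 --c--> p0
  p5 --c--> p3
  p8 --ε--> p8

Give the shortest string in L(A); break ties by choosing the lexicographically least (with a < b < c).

bbc

A breadth-first search from p0 reaches an accepting state first via the path p0 → p2 → p5 → p3 on input bbc.
No string of length < 3 is accepted (BFS exhausts all shorter strings without reaching an accepting state), and bbc is the lexicographically least accepting string of length 3.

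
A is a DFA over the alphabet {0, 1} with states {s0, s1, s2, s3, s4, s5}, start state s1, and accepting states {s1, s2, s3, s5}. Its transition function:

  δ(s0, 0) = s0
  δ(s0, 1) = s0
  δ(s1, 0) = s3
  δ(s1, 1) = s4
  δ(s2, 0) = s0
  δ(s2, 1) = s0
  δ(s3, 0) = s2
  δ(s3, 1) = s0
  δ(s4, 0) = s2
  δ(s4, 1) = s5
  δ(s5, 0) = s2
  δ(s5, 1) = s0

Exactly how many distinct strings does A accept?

The useful subgraph on states {s1, s2, s3, s4, s5} is acyclic, so L(A) is finite; the longest accepting path visits 4 useful states, giving maximum string length 3.
Counting accepting paths from s1 by length: 1 of length 0, 1 of length 1, 3 of length 2, 1 of length 3. Total 6.

6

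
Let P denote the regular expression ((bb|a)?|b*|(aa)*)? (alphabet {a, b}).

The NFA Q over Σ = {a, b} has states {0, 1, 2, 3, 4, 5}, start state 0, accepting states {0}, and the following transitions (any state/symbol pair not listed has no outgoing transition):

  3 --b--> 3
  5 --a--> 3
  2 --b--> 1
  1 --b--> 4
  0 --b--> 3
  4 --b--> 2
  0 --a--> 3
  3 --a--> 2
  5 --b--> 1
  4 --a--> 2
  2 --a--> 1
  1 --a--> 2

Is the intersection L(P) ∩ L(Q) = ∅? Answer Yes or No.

The empty string ε is accepted by both P and Q.
Hence L(P) ∩ L(Q) ≠ ∅.

No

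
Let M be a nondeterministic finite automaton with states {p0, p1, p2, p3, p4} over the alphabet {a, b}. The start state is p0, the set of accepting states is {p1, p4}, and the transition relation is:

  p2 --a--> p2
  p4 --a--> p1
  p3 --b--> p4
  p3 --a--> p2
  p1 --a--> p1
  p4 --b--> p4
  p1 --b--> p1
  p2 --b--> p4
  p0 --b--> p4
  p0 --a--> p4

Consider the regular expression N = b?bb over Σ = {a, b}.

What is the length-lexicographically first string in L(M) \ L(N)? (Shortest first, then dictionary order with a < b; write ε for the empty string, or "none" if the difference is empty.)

The string a is accepted by M but not by N.
No shorter string lies in the difference, and a is the lexicographically first length-1 string in L(M) \ L(N).

a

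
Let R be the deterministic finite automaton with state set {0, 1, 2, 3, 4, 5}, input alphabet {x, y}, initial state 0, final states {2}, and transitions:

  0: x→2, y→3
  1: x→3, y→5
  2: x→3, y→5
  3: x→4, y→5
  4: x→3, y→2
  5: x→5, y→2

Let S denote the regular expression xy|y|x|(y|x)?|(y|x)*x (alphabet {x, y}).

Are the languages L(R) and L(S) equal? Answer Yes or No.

The string xyy is accepted by R but rejected by S.
So L(R) ≠ L(S).

No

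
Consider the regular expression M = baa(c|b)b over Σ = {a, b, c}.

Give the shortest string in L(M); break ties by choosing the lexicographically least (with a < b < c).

By inspection of the expression, no string of length less than 5 matches, and baabb is the lexicographically first match of length 5.

baabb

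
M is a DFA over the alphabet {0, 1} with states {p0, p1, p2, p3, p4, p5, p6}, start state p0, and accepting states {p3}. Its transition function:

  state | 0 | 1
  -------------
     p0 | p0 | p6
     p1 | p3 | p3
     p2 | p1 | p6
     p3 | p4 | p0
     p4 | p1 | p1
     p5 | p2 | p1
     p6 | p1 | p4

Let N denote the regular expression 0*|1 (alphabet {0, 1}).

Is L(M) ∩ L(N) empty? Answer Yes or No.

Yes

Converting the expression N to a DFA (subset construction, then merging equivalent states) gives the minimal DFA with states {n0, n1, n2, n3}, start state n0, accepting states {n0, n1, n2} and transitions n0: 0→n1, 1→n2; n1: 0→n1, 1→n3; n2: 0→n3, 1→n3; n3: 0→n3, 1→n3.
Exploring the product automaton M × N from the start pair (p0, n0), following both machines on each input symbol, reaches 8 state pairs: (p0, n0), (p0, n1), (p6, n2), (p6, n3), (p1, n3), (p4, n3), (p3, n3), (p0, n3).
M accepts in {p3} and N accepts in {n0, n1, n2}; no reachable pair has both components accepting, so no string drives both machines to acceptance simultaneously and L(M) ∩ L(N) = ∅.
So no string is accepted by both, and the intersection is empty.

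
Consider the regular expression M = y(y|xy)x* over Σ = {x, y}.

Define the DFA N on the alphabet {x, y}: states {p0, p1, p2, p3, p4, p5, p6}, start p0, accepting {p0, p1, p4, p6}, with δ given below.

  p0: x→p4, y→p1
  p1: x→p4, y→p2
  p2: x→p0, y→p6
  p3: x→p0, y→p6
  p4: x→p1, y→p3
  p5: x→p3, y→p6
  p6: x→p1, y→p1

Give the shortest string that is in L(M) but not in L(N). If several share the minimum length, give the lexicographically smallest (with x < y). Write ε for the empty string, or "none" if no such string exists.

The string yy is accepted by M but not by N.
No shorter string lies in the difference, and yy is the lexicographically first length-2 string in L(M) \ L(N).

yy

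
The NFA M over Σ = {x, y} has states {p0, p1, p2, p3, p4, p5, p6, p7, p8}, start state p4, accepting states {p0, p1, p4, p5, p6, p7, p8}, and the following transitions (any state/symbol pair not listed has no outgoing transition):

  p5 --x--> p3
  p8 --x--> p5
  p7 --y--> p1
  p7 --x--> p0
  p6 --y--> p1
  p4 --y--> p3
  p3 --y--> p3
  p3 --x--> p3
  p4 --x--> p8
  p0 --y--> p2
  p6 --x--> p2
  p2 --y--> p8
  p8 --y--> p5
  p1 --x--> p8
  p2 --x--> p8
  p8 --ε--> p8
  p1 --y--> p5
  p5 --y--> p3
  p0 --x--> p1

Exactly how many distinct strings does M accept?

The useful subgraph on states {p4, p5, p8} is acyclic, so L(M) is finite; the longest accepting path visits 3 useful states, giving maximum string length 2.
Counting accepting paths from p4 by length: 1 of length 0, 1 of length 1, 2 of length 2. Total 4.

4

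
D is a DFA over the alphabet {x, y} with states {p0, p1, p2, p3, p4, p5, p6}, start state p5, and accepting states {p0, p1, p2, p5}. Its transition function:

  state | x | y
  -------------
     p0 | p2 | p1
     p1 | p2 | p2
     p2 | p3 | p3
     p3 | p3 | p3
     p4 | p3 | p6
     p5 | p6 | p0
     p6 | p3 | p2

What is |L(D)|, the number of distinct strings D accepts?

The useful subgraph on states {p0, p1, p2, p5, p6} is acyclic, so L(D) is finite; the longest accepting path visits 4 useful states, giving maximum string length 3.
Counting accepting paths from p5 by length: 1 of length 0, 1 of length 1, 3 of length 2, 2 of length 3. Total 7.

7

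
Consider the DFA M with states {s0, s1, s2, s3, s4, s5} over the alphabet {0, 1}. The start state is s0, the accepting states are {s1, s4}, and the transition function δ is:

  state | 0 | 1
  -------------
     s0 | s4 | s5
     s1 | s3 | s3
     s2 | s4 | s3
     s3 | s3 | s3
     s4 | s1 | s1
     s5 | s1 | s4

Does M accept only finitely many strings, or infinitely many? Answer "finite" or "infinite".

finite

The useful states (reachable from s0 and able to reach an accepting state) are {s0, s1, s4, s5}.
Restricted to these states the transition graph has no cycle, so every accepting path has bounded length and L is finite.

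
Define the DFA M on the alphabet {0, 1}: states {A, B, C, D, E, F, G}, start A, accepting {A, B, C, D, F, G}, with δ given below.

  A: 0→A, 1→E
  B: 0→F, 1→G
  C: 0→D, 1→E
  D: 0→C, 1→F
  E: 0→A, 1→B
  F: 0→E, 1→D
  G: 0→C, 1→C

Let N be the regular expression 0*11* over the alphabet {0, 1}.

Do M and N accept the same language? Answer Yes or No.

The empty string ε is accepted by M but rejected by N.
So L(M) ≠ L(N).

No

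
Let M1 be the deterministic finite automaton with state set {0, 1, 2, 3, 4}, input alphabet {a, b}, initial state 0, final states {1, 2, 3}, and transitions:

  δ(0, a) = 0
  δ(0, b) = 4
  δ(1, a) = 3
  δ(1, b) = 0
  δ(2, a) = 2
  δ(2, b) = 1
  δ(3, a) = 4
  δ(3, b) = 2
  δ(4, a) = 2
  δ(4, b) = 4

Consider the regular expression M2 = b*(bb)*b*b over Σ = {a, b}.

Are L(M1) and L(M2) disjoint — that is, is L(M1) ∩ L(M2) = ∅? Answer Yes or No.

Yes

Converting the expression M2 to a DFA (subset construction, then merging equivalent states) gives the minimal DFA with states {r0, r1, r2}, start state r0, accepting states {r2} and transitions r0: a→r1, b→r2; r1: a→r1, b→r1; r2: a→r1, b→r2.
Exploring the product automaton M1 × M2 from the start pair (0, r0), following both machines on each input symbol, reaches 7 state pairs: (0, r0), (0, r1), (4, r2), (4, r1), (2, r1), (1, r1), (3, r1).
M1 accepts in {1, 2, 3} and M2 accepts in {r2}; no reachable pair has both components accepting, so no string drives both machines to acceptance simultaneously and L(M1) ∩ L(M2) = ∅.
So no string is accepted by both, and the intersection is empty.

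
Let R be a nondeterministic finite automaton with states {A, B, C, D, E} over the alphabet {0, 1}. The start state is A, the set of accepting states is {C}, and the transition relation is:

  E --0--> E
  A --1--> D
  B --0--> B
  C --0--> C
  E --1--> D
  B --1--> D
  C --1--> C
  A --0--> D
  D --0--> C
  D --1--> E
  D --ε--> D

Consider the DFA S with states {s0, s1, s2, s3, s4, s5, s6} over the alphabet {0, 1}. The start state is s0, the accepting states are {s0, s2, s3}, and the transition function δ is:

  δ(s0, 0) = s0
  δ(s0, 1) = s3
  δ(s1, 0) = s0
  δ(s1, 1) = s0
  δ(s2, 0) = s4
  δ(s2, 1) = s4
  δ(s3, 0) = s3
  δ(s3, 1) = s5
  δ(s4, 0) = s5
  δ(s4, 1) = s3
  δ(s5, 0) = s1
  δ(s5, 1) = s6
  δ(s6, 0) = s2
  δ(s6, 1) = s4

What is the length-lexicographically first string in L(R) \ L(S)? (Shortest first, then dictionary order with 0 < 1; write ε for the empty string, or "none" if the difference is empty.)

101

The string 101 is accepted by R but not by S.
No shorter string lies in the difference, and 101 is the lexicographically first length-3 string in L(R) \ L(S).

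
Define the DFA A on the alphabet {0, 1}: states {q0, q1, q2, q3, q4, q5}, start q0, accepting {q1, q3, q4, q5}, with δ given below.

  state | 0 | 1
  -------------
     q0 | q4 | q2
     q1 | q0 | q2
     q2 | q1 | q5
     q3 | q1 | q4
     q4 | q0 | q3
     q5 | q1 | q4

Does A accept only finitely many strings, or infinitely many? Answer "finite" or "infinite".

State q0 is reachable from the start and can reach an accepting state, and it lies on the cycle q0 → q2 → q1 → q0.
Traversing that cycle any number of times yields accepted strings of unbounded length, so the language is infinite.

infinite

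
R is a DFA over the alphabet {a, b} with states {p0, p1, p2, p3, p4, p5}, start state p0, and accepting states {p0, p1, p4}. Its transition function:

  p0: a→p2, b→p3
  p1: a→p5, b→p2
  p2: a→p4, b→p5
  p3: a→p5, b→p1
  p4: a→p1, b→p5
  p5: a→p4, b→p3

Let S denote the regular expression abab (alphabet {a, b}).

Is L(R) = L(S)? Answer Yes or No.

No

The empty string ε is accepted by R but rejected by S.
So L(R) ≠ L(S).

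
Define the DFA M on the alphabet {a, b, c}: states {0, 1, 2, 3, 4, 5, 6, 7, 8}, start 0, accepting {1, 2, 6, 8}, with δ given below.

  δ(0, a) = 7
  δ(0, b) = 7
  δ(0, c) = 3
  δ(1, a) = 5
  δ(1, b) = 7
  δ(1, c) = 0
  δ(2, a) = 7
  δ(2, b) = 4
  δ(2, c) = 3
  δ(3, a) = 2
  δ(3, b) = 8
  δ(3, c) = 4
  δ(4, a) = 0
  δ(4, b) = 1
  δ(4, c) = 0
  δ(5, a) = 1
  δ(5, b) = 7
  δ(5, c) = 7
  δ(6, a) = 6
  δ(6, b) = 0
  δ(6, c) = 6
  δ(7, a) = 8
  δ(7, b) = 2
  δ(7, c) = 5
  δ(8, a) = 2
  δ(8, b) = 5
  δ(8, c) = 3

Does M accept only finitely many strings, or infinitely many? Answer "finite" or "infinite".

infinite

State 3 is reachable from the start and can reach an accepting state, and it lies on the cycle 3 → 8 → 2 → 3.
Traversing that cycle any number of times yields accepted strings of unbounded length, so the language is infinite.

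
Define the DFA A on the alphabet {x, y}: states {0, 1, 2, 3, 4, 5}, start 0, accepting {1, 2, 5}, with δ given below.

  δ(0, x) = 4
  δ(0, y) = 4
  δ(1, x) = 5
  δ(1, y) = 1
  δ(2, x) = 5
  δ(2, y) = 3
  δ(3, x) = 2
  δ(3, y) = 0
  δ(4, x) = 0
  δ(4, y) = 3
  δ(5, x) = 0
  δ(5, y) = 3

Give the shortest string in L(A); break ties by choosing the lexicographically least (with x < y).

A breadth-first search from 0 reaches an accepting state first via the path 0 → 4 → 3 → 2 on input xyx.
No string of length < 3 is accepted (BFS exhausts all shorter strings without reaching an accepting state), and xyx is the lexicographically least accepting string of length 3.

xyx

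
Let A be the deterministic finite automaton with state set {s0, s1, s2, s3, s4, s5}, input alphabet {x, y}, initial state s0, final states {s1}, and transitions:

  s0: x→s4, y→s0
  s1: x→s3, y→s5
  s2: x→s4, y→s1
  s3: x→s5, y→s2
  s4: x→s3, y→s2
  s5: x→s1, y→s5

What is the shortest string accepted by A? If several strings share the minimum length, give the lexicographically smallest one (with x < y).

xyy

A breadth-first search from s0 reaches an accepting state first via the path s0 → s4 → s2 → s1 on input xyy.
No string of length < 3 is accepted (BFS exhausts all shorter strings without reaching an accepting state), and xyy is the lexicographically least accepting string of length 3.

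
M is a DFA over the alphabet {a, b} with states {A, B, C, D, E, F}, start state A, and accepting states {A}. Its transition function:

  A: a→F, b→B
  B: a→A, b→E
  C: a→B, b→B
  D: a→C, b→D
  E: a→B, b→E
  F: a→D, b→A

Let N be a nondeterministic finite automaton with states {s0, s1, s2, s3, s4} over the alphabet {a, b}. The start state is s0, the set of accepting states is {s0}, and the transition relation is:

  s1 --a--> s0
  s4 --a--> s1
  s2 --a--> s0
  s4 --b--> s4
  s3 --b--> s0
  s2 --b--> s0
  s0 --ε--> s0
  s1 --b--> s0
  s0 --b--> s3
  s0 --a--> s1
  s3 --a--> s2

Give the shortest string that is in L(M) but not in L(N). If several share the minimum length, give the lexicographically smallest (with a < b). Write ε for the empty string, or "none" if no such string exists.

The string ba is accepted by M but not by N.
No shorter string lies in the difference, and ba is the lexicographically first length-2 string in L(M) \ L(N).

ba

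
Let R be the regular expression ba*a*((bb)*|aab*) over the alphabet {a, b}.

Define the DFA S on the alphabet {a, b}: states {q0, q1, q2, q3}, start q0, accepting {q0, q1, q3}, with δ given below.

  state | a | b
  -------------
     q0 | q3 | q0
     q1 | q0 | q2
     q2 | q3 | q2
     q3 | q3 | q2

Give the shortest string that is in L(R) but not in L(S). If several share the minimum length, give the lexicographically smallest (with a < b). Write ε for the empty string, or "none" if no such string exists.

baab

The string baab is accepted by R but not by S.
No shorter string lies in the difference, and baab is the lexicographically first length-4 string in L(R) \ L(S).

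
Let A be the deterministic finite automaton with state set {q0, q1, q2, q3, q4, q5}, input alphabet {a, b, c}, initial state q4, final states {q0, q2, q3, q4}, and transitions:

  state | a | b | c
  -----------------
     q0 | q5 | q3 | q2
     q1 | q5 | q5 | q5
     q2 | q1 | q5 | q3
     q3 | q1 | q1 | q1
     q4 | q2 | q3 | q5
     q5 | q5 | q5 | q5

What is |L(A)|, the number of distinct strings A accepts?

The useful subgraph on states {q2, q3, q4} is acyclic, so L(A) is finite; the longest accepting path visits 3 useful states, giving maximum string length 2.
Counting accepting paths from q4 by length: 1 of length 0, 2 of length 1, 1 of length 2. Total 4.

4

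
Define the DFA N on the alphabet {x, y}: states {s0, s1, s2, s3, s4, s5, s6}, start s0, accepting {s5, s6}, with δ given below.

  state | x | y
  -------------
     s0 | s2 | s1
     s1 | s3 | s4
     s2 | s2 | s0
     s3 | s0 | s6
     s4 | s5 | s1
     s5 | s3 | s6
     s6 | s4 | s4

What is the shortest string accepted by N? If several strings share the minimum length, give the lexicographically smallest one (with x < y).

yxy

A breadth-first search from s0 reaches an accepting state first via the path s0 → s1 → s3 → s6 on input yxy.
No string of length < 3 is accepted (BFS exhausts all shorter strings without reaching an accepting state), and yxy is the lexicographically least accepting string of length 3.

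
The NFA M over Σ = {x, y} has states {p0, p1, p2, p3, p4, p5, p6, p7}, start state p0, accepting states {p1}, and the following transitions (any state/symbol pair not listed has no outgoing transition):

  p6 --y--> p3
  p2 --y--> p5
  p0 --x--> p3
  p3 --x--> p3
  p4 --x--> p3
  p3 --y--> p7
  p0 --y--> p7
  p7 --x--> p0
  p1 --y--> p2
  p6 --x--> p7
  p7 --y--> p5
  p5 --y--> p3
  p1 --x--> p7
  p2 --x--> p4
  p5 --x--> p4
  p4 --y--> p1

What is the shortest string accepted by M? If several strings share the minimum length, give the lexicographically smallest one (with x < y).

A breadth-first search from p0 reaches an accepting state first via the path p0 → p7 → p5 → p4 → p1 on input yyxy.
No string of length < 4 is accepted (BFS exhausts all shorter strings without reaching an accepting state), and yyxy is the lexicographically least accepting string of length 4.

yyxy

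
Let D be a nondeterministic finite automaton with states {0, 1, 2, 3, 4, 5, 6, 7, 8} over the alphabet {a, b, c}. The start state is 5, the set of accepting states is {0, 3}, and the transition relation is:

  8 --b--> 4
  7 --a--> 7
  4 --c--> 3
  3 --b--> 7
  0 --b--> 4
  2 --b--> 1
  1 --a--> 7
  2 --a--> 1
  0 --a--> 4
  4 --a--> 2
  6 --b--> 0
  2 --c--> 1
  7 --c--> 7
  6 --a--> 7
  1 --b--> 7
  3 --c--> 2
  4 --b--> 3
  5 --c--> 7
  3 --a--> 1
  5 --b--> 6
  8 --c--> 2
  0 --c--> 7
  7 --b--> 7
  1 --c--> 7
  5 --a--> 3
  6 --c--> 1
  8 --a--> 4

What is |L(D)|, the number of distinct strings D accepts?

The useful subgraph on states {0, 3, 4, 5, 6} is acyclic, so L(D) is finite; the longest accepting path visits 5 useful states, giving maximum string length 4.
Counting accepting paths from 5 by length: 1 of length 1, 1 of length 2, 4 of length 4. Total 6.

6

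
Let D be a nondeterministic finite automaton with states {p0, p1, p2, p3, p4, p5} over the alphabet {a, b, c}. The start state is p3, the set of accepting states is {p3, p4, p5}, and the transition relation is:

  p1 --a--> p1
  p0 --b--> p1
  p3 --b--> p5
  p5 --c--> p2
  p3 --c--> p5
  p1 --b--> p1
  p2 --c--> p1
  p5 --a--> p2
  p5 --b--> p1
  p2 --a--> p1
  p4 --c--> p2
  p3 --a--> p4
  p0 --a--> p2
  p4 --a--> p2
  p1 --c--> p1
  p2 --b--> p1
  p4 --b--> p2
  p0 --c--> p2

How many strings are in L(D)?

4

The useful subgraph on states {p3, p4, p5} is acyclic, so L(D) is finite; the longest accepting path visits 2 useful states, giving maximum string length 1.
Counting accepting paths from p3 by length: 1 of length 0, 3 of length 1. Total 4.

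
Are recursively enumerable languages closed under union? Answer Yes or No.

Yes

Simulate recognisers for L₁ and L₂ in parallel, alternating one step of each, and accept as soon as either accepts.
So the recursively enumerable languages are closed under union.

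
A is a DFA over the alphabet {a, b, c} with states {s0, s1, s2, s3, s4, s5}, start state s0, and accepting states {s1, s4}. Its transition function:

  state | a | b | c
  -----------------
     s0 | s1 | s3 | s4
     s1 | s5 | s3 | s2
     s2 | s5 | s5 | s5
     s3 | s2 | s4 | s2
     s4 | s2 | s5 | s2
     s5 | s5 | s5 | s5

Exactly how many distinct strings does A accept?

The useful subgraph on states {s0, s1, s3, s4} is acyclic, so L(A) is finite; the longest accepting path visits 4 useful states, giving maximum string length 3.
Counting accepting paths from s0 by length: 2 of length 1, 1 of length 2, 1 of length 3. Total 4.

4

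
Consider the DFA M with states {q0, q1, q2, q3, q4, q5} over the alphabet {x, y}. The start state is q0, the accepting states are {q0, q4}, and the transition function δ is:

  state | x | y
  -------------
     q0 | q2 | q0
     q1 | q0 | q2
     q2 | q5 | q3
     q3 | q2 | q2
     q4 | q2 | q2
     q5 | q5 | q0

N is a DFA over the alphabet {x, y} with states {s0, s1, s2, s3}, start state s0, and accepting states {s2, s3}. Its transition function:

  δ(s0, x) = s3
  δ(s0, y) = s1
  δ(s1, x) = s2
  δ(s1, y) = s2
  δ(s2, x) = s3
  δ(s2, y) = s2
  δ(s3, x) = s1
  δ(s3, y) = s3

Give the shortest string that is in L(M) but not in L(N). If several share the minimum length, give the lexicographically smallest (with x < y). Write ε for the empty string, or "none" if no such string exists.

The empty string ε is accepted by M but not by N.
Since ε is the unique shortest string, it is the required witness.

ε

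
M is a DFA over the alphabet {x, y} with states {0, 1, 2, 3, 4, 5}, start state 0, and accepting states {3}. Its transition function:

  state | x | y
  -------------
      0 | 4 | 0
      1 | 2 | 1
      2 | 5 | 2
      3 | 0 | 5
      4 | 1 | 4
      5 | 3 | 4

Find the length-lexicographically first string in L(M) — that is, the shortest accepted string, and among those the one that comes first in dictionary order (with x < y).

xxxxx

A breadth-first search from 0 reaches an accepting state first via the path 0 → 4 → 1 → 2 → 5 → 3 on input xxxxx.
No string of length < 5 is accepted (BFS exhausts all shorter strings without reaching an accepting state), and xxxxx is the lexicographically least accepting string of length 5.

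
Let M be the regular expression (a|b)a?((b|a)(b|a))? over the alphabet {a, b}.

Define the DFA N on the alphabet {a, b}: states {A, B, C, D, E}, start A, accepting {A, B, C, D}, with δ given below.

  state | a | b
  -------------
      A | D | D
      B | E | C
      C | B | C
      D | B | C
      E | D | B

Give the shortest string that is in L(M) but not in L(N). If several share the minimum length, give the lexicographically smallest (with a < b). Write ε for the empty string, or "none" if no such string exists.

The string aaa is accepted by M but not by N.
No shorter string lies in the difference, and aaa is the lexicographically first length-3 string in L(M) \ L(N).

aaa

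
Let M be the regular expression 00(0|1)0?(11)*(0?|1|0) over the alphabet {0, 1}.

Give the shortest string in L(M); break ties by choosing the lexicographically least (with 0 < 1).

000

By inspection of the expression, no string of length less than 3 matches, and 000 is the lexicographically first match of length 3.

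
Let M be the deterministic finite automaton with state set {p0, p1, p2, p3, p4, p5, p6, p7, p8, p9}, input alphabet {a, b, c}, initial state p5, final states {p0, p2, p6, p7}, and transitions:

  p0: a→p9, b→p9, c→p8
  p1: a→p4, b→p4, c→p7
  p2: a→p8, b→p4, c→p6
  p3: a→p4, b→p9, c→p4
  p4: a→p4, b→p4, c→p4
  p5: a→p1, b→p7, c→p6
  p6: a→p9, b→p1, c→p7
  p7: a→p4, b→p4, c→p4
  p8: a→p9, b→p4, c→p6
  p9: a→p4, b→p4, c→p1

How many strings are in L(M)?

The useful subgraph on states {p1, p5, p6, p7, p9} is acyclic, so L(M) is finite; the longest accepting path visits 5 useful states, giving maximum string length 4.
Counting accepting paths from p5 by length: 2 of length 1, 2 of length 2, 1 of length 3, 1 of length 4. Total 6.

6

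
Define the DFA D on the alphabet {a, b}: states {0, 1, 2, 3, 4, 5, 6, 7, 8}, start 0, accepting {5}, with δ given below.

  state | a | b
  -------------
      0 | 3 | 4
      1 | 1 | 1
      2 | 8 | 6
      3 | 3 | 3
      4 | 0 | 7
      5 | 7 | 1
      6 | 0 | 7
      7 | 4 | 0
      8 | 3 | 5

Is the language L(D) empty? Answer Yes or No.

The states reachable from the start state are {0, 3, 4, 7}.
None of the accepting states {5} is reachable, so no string is accepted and L(D) = ∅.

Yes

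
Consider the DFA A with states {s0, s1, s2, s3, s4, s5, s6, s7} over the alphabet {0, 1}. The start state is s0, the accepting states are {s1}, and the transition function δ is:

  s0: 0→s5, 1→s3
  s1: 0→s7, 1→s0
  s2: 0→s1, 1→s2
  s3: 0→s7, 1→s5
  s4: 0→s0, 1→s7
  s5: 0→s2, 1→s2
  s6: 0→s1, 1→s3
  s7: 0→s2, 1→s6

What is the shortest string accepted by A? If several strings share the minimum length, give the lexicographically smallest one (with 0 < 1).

A breadth-first search from s0 reaches an accepting state first via the path s0 → s5 → s2 → s1 on input 000.
No string of length < 3 is accepted (BFS exhausts all shorter strings without reaching an accepting state), and 000 is the lexicographically least accepting string of length 3.

000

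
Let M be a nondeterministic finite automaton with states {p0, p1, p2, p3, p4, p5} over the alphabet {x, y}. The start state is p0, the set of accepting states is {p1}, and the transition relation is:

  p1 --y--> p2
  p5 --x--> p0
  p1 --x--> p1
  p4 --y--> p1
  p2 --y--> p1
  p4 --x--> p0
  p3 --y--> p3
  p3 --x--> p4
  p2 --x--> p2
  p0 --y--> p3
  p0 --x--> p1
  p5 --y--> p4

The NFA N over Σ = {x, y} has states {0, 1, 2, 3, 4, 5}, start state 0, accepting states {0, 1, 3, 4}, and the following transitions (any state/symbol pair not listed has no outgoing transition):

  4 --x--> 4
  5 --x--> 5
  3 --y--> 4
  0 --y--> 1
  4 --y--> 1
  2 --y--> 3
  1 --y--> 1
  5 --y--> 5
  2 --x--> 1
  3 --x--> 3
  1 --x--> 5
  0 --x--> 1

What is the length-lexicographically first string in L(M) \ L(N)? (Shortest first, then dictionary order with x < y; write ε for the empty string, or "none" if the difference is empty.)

xx

The string xx is accepted by M but not by N.
No shorter string lies in the difference, and xx is the lexicographically first length-2 string in L(M) \ L(N).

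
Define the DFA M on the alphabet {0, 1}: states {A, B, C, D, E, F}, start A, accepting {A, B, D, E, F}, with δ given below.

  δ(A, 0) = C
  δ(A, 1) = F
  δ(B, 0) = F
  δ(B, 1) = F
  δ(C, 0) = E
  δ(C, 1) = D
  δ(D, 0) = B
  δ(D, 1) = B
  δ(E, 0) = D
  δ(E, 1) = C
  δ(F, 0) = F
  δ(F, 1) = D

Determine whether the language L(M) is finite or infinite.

State D is reachable from the start and can reach an accepting state, and it lies on the cycle D → B → F → D.
Traversing that cycle any number of times yields accepted strings of unbounded length, so the language is infinite.

infinite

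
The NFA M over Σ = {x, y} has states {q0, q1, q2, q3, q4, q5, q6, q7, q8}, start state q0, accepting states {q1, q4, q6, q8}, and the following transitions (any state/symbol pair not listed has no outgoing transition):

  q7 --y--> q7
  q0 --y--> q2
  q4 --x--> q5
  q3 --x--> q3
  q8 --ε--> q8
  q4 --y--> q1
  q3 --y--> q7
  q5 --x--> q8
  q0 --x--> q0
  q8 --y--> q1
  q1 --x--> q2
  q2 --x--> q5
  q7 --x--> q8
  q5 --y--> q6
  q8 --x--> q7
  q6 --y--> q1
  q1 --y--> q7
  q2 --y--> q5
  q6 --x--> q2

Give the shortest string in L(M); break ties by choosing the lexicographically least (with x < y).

yxx

A breadth-first search from q0 reaches an accepting state first via the path q0 → q2 → q5 → q8 on input yxx.
No string of length < 3 is accepted (BFS exhausts all shorter strings without reaching an accepting state), and yxx is the lexicographically least accepting string of length 3.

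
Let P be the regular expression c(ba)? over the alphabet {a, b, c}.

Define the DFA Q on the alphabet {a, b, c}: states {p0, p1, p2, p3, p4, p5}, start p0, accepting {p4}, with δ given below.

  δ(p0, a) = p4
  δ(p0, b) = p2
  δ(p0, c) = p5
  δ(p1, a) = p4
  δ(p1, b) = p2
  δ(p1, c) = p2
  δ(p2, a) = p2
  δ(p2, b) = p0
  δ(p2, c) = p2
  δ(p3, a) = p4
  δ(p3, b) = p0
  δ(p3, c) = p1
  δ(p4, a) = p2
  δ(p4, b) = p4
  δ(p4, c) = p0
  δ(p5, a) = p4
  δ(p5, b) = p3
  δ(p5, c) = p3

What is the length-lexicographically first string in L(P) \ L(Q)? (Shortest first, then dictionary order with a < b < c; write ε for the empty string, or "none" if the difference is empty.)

The string c is accepted by P but not by Q.
No shorter string lies in the difference, and c is the lexicographically first length-1 string in L(P) \ L(Q).

c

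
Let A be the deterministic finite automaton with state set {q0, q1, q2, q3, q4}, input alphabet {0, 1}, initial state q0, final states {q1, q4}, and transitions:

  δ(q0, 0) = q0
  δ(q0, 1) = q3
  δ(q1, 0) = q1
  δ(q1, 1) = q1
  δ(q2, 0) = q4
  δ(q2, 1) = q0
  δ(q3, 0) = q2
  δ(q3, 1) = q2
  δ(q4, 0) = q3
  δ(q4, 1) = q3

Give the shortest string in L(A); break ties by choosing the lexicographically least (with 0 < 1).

A breadth-first search from q0 reaches an accepting state first via the path q0 → q3 → q2 → q4 on input 100.
No string of length < 3 is accepted (BFS exhausts all shorter strings without reaching an accepting state), and 100 is the lexicographically least accepting string of length 3.

100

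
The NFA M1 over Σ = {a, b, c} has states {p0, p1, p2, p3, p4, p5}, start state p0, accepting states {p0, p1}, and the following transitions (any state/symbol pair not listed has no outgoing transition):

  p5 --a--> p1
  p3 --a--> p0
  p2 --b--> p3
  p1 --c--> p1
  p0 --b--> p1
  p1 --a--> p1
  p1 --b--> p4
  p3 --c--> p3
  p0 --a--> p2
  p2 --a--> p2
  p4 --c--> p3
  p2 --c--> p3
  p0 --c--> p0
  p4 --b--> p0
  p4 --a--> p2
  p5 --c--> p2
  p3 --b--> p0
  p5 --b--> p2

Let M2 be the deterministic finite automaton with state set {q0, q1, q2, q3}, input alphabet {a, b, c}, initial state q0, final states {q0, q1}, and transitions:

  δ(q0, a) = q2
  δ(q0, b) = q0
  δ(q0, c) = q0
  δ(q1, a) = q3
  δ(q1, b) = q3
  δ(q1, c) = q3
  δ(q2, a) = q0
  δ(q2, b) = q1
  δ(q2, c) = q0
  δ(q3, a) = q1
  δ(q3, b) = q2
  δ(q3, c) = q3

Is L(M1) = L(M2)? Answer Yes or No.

No

The string ba is accepted by M1 but rejected by M2.
So L(M1) ≠ L(M2).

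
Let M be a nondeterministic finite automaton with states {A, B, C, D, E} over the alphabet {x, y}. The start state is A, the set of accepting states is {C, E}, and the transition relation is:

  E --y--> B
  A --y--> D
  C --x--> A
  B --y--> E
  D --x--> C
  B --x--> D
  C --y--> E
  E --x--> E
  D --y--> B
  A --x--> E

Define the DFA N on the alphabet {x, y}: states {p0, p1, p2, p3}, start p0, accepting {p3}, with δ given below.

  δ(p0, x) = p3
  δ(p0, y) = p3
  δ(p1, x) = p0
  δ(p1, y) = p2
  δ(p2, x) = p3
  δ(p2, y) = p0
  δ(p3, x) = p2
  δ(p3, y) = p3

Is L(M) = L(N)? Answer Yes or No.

No

The string xx is accepted by M but rejected by N.
So L(M) ≠ L(N).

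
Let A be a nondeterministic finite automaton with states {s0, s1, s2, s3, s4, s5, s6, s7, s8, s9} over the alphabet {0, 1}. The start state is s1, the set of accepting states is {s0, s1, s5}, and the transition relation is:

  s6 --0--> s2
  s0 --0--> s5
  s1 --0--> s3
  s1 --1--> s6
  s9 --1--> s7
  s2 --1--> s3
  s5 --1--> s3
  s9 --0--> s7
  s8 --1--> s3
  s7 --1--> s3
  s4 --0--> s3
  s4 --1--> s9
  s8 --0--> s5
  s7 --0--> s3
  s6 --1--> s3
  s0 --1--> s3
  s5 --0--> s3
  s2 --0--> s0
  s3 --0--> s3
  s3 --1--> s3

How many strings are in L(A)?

The useful subgraph on states {s0, s1, s2, s5, s6} is acyclic, so L(A) is finite; the longest accepting path visits 5 useful states, giving maximum string length 4.
Counting accepting paths from s1 by length: 1 of length 0, 1 of length 3, 1 of length 4. Total 3.

3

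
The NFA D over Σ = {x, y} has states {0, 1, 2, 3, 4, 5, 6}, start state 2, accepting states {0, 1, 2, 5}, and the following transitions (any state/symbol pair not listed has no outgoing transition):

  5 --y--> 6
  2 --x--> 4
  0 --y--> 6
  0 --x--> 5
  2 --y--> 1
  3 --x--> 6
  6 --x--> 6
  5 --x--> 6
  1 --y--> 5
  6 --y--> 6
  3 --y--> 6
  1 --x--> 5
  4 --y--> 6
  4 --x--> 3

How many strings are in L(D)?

The useful subgraph on states {1, 2, 5} is acyclic, so L(D) is finite; the longest accepting path visits 3 useful states, giving maximum string length 2.
Counting accepting paths from 2 by length: 1 of length 0, 1 of length 1, 2 of length 2. Total 4.

4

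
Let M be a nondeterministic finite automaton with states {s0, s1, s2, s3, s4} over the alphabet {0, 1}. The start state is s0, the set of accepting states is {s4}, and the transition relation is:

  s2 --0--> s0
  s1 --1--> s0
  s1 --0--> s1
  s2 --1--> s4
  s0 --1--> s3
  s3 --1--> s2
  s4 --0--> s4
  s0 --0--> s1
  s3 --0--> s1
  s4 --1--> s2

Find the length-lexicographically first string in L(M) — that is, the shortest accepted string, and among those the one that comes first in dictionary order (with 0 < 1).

111

A breadth-first search from s0 reaches an accepting state first via the path s0 → s3 → s2 → s4 on input 111.
No string of length < 3 is accepted (BFS exhausts all shorter strings without reaching an accepting state), and 111 is the lexicographically least accepting string of length 3.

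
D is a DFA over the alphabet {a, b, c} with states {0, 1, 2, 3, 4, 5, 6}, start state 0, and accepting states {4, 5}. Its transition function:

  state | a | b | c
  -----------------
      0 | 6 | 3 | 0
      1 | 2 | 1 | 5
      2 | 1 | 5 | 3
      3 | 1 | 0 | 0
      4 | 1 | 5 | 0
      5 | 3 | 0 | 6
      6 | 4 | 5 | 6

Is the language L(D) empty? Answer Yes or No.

The string aa is accepted: the run 0 → 6 → 4 ends in the accepting state 4.
Since at least one string is accepted, L(D) is not empty.

No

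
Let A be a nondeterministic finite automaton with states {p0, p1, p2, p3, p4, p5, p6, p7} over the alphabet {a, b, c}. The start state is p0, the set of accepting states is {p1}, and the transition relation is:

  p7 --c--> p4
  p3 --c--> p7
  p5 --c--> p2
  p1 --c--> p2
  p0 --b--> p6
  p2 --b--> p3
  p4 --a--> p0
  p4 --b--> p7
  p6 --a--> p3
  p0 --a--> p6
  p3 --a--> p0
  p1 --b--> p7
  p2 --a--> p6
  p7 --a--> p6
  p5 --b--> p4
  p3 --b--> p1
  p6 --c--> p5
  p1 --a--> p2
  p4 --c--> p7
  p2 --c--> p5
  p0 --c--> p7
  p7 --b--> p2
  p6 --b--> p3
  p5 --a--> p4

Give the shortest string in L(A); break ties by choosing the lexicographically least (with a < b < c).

aab

A breadth-first search from p0 reaches an accepting state first via the path p0 → p6 → p3 → p1 on input aab.
No string of length < 3 is accepted (BFS exhausts all shorter strings without reaching an accepting state), and aab is the lexicographically least accepting string of length 3.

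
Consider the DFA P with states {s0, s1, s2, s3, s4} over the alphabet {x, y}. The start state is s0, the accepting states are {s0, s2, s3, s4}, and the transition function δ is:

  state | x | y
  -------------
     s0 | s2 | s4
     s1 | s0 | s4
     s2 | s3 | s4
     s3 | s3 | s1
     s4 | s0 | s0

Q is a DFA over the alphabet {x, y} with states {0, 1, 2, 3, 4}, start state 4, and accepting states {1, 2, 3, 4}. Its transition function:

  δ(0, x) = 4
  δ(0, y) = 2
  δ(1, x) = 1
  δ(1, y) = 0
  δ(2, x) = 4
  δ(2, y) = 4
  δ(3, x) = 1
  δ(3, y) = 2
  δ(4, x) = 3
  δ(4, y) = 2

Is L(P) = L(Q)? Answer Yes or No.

Exploring the product automaton P × Q from the start pair (s0, 4), following both machines on each input symbol, reaches 5 state pairs: (s0, 4), (s2, 3), (s4, 2), (s3, 1), (s1, 0).
P accepts in {s0, s2, s3, s4} and Q accepts in {1, 2, 3, 4}. In every reachable pair the two components are either both accepting — (s0, 4), (s2, 3), (s4, 2), (s3, 1) — or both non-accepting, so no string is accepted by exactly one of the machines: L(P) \ L(Q) and L(Q) \ L(P) are both empty.
Hence every string is accepted by P iff it is accepted by Q, and the two languages coincide.

Yes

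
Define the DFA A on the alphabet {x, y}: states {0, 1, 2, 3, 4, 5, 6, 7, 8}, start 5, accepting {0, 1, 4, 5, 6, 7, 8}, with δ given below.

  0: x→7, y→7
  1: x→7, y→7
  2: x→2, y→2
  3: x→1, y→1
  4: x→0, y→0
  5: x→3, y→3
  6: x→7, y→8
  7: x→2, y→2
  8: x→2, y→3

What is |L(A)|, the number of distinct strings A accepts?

The useful subgraph on states {1, 3, 5, 7} is acyclic, so L(A) is finite; the longest accepting path visits 4 useful states, giving maximum string length 3.
Counting accepting paths from 5 by length: 1 of length 0, 4 of length 2, 8 of length 3. Total 13.

13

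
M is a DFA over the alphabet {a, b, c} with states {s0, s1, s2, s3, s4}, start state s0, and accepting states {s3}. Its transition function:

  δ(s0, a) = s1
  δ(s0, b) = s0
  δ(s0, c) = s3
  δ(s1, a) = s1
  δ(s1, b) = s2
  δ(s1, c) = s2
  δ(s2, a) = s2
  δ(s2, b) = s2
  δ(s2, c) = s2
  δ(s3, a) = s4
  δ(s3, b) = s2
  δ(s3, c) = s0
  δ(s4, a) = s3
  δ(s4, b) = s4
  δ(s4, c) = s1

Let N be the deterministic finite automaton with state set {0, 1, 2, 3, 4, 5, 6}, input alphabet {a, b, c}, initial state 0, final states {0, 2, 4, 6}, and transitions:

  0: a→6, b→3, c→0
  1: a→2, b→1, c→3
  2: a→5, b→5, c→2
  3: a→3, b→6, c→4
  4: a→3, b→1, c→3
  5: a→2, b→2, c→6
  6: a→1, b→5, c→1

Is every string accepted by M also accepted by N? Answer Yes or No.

No

The string bbc is in L(M) but not in L(N).
So L(M) ⊄ L(N).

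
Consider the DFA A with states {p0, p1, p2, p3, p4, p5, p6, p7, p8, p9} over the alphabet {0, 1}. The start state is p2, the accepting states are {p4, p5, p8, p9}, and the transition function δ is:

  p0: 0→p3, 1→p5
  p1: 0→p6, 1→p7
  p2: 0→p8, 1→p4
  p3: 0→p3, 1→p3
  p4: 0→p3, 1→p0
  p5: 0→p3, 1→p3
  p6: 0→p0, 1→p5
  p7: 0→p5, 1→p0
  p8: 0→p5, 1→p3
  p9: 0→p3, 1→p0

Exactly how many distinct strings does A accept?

4

The useful subgraph on states {p0, p2, p4, p5, p8} is acyclic, so L(A) is finite; the longest accepting path visits 4 useful states, giving maximum string length 3.
Counting accepting paths from p2 by length: 2 of length 1, 1 of length 2, 1 of length 3. Total 4.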